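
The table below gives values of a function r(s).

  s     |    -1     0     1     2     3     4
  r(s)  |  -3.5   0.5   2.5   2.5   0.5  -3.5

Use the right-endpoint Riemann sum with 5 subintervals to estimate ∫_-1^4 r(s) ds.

2.5

Δs = 1.
Sum = 1·[0.5 + 2.5 + 2.5 + 0.5 + (-3.5)] = 2.5.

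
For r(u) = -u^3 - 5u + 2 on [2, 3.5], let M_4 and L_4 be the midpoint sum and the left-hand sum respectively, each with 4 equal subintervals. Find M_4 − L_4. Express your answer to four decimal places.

-7.5103

M_4 ≈ -50.995605.
L_4 ≈ -43.485352.
M_4 − L_4 ≈ -7.5103.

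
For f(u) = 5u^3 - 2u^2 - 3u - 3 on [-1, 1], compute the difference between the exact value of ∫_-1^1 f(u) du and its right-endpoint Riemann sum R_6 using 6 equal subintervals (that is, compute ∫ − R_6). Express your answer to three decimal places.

Exact integral: ∫_-1^1 f(u) du ≈ -7.33333.
R_6 ≈ -6.74074.
Error ≈ -7.33333 − (-6.74074) ≈ -0.593.

-0.593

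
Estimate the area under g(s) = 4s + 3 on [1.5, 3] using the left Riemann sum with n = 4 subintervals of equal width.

16.875

Δs = (3 − 1.5)/4 = 0.375.
Left endpoints: 1.5, 1.875, 2.25, 2.625.
g(1.5) = 9, g(1.875) = 10.5, g(2.25) = 12, g(2.625) = 13.5.
Sum = Δs · [g(1.5) + g(1.875) + g(2.25) + g(2.625)].
Sum = 16.875.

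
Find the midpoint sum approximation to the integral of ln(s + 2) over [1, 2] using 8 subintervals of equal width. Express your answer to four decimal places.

1.2494

Δs = (2 − 1)/8 = 0.125.
Midpoints: 1.0625, 1.1875, 1.3125, 1.4375, 1.5625, 1.6875, 1.8125, 1.9375.
f(1.0625) ≈ 1.1192, f(1.1875) ≈ 1.1592, f(1.3125) ≈ 1.1977, f(1.4375) ≈ 1.2347, f(1.5625) ≈ 1.2705, f(1.6875) ≈ 1.3049, f(1.8125) ≈ 1.3383, f(1.9375) ≈ 1.3705.
Sum = Δs · [f(1.0625) + f(1.1875) + f(1.3125) + ...].
Sum ≈ 1.2494.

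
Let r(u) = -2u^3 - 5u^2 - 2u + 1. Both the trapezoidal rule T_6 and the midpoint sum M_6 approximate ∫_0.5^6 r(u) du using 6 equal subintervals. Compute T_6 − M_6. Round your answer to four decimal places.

-28.3069

T_6 ≈ -1056.881655.
M_6 ≈ -1028.574797.
T_6 − M_6 ≈ -28.3069.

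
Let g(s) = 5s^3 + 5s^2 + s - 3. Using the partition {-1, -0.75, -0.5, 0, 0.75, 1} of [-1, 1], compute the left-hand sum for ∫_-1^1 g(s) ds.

Subinterval widths: 0.25, 0.25, 0.5, 0.75, 0.25.
Left endpoints: -1, -0.75, -0.5, 0, 0.75.
g(-1) = -4, g(-0.75) = -3.046875, g(-0.5) = -2.875, g(0) = -3, g(0.75) = 2.671875.
Sum = Σ Δs_i · g(s_i).
Sum = -4.78125.

-4.78125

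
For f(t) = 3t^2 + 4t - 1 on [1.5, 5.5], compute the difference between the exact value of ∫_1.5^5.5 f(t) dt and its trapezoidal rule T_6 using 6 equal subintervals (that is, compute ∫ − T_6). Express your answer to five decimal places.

Exact integral: ∫_1.5^5.5 f(t) dt = 215.
T_6 ≈ 215.8888889.
Error ≈ 215 − 215.8888889 ≈ -0.88889.

-0.88889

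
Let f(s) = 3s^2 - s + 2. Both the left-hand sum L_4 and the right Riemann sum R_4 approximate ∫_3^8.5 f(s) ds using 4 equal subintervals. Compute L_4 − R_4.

L_4 = 445.02734375.
R_4 = 698.37109375.
L_4 − R_4 = -253.34375.

-253.34375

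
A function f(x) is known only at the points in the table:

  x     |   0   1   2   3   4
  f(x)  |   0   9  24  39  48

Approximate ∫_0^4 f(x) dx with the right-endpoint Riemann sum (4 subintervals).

120

Δx = 1.
Sum = 1·[9 + 24 + 39 + 48] = 120.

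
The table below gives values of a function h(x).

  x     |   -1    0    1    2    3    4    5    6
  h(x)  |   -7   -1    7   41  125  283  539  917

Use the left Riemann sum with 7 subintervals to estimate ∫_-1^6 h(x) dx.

987

Δx = 1.
Sum = 1·[(-7) + (-1) + 7 + 41 + 125 + 283 + 539] = 987.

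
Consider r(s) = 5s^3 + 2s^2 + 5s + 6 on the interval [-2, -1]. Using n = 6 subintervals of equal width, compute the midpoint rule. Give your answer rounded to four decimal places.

Δs = (-1 − (-2))/6 = 1/6.
Midpoints: -23/12, -1.75, -19/12, -17/12, -1.25, -13/12.
r(-23/12) = -54331/1728, r(-1.75) = -23.421875, r(-19/12) = -28943/1728, r(-17/12) = -19501/1728, r(-1.25) = -6.890625, r(-13/12) = -5921/1728.
Sum = Δs · [r(-23/12) + r(-1.75) + r(-19/12) + ...].
Sum ≈ -15.5359.

-15.5359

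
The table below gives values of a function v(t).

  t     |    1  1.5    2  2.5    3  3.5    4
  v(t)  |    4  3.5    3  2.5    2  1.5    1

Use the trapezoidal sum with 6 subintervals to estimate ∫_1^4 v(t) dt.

7.5

Δt = 0.5.
T_6 = (0.5/2)·[4 + 2·3.5 + 2·3 + 2·2.5 + 2·2 + 2·1.5 + 1] = 7.5.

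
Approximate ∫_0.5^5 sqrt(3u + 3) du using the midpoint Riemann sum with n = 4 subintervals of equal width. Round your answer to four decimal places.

Δu = (5 − 0.5)/4 = 1.125.
Midpoints: 1.0625, 2.1875, 3.3125, 4.4375.
f(1.0625) ≈ 2.4875, f(2.1875) ≈ 3.0923, f(3.3125) ≈ 3.5969, f(4.4375) ≈ 4.0389.
Sum = Δu · [f(1.0625) + f(2.1875) + f(3.3125) + f(4.4375)].
Sum ≈ 14.8675.

14.8675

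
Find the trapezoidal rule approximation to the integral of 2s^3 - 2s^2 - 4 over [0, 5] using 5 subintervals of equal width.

220

Δs = (5 − 0)/5 = 1.
f(0) = -4, f(1) = -4, f(2) = 4, f(3) = 32, f(4) = 92, f(5) = 196.
T_5 = (Δs/2)·[f(s_0) + 2f(s_1) + ... + 2f(s_{4}) + f(s_5)].
Sum = 220.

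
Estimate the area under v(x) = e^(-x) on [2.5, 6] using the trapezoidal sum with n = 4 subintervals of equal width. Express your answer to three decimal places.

Δx = (6 − 2.5)/4 = 0.875.
v(2.5) ≈ 0.082, v(3.375) ≈ 0.034, v(4.25) ≈ 0.014, v(5.125) ≈ 0.006, v(6) ≈ 0.002.
T_4 = (Δx/2)·[v(x_0) + 2v(x_1) + 2v(x_2) + 2v(x_3) + v(x_4)].
Sum ≈ 0.085.

0.085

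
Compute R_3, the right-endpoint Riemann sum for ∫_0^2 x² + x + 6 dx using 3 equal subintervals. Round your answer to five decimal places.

Δx = (2 − 0)/3 = 2/3.
Right endpoints: 2/3, 4/3, 2.
f(2/3) = 64/9, f(4/3) = 82/9, f(2) = 12.
Sum = Δx · [f(2/3) + f(4/3) + f(2)].
Sum ≈ 18.81481.

18.81481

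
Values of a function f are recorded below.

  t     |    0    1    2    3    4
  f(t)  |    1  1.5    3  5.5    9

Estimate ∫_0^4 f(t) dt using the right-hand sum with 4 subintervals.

Δt = 1.
Sum = 1·[1.5 + 3 + 5.5 + 9] = 19.

19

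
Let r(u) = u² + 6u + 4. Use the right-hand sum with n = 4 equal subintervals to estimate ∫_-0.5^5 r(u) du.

179.39453125

Δu = (5 − (-0.5))/4 = 1.375.
Right endpoints: 0.875, 2.25, 3.625, 5.
r(0.875) = 10.015625, r(2.25) = 22.5625, r(3.625) = 38.890625, r(5) = 59.
Sum = Δu · [r(0.875) + r(2.25) + r(3.625) + r(5)].
Sum = 179.39453125.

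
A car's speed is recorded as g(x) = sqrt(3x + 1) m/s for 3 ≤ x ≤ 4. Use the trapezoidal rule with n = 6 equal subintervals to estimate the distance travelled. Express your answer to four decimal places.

Δx = (4 − 3)/6 = 1/6.
g(3) ≈ 3.1623, g(19/6) ≈ 3.2404, g(10/3) ≈ 3.3166, g(3.5) ≈ 3.3912, g(11/3) ≈ 3.4641, g(23/6) ≈ 3.5355, g(4) ≈ 3.6056.
T_6 = (Δx/2)·[g(x_0) + 2g(x_1) + ... + 2g(x_{5}) + g(x_6)].
Sum ≈ 3.3886.

3.3886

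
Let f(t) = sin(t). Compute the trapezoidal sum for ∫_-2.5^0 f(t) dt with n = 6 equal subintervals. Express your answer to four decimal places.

Δt = (0 − (-2.5))/6 = 5/12.
f(-2.5) ≈ -0.5985, f(-25/12) ≈ -0.8715, f(-5/3) ≈ -0.9954, f(-1.25) ≈ -0.9490, f(-5/6) ≈ -0.7402, f(-5/12) ≈ -0.4047, f(0) ≈ 0.0000.
T_6 = (Δt/2)·[f(t_0) + 2f(t_1) + ... + 2f(t_{5}) + f(t_6)].
Sum ≈ -1.7750.

-1.7750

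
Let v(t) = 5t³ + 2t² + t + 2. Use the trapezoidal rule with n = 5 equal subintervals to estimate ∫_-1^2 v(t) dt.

33.96

Δt = (2 − (-1))/5 = 0.6.
v(-1) = -2, v(-0.4) = 1.6, v(0.2) = 2.32, v(0.8) = 6.64, v(1.4) = 21.04, v(2) = 52.
T_5 = (Δt/2)·[v(t_0) + 2v(t_1) + ... + 2v(t_{4}) + v(t_5)].
Sum = 33.96.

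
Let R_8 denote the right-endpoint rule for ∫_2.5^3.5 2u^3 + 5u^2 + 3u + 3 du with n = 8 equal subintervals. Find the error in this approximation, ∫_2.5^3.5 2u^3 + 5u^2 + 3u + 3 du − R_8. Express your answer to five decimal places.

Exact integral: ∫_2.5^3.5 f(u) du ≈ 112.9166667.
R_8 = 118.4453125.
Error ≈ 112.9166667 − 118.4453125 ≈ -5.52865.

-5.52865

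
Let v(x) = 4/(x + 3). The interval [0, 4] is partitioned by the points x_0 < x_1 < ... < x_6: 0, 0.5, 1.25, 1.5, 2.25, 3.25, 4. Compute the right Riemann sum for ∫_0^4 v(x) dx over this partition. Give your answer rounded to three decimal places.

3.140

Subinterval widths: 0.5, 0.75, 0.25, 0.75, 1, 0.75.
Right endpoints: 0.5, 1.25, 1.5, 2.25, 3.25, 4.
v(0.5) = 8/7, v(1.25) = 16/17, v(1.5) = 8/9, v(2.25) = 16/21, v(3.25) = 0.64, v(4) = 4/7.
Sum = Σ Δx_i · v(x_i).
Sum ≈ 3.140.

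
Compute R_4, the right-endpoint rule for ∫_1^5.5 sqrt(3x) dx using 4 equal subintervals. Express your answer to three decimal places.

14.999

Δx = (5.5 − 1)/4 = 1.125.
Right endpoints: 2.125, 3.25, 4.375, 5.5.
f(2.125) ≈ 2.525, f(3.25) ≈ 3.122, f(4.375) ≈ 3.623, f(5.5) ≈ 4.062.
Sum = Δx · [f(2.125) + f(3.25) + f(4.375) + f(5.5)].
Sum ≈ 14.999.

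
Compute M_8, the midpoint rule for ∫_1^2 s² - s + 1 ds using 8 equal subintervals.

Δs = (2 − 1)/8 = 0.125.
Midpoints: 1.0625, 1.1875, 1.3125, 1.4375, 1.5625, 1.6875, 1.8125, 1.9375.
f(1.0625) = 1.06640625, f(1.1875) = 1.22265625, f(1.3125) = 1.41015625, f(1.4375) = 1.62890625, f(1.5625) = 1.87890625, f(1.6875) = 2.16015625, f(1.8125) = 2.47265625, f(1.9375) = 2.81640625.
Sum = Δs · [f(1.0625) + f(1.1875) + f(1.3125) + ...].
Sum = 1.83203125.

1.83203125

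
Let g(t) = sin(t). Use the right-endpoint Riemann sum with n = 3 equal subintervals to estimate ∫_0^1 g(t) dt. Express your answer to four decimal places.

0.5957

Δt = (1 − 0)/3 = 1/3.
Right endpoints: 1/3, 2/3, 1.
g(1/3) ≈ 0.3272, g(2/3) ≈ 0.6184, g(1) ≈ 0.8415.
Sum = Δt · [g(1/3) + g(2/3) + g(1)].
Sum ≈ 0.5957.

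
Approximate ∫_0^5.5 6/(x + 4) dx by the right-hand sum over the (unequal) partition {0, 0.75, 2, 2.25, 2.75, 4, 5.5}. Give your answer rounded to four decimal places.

4.7667

Subinterval widths: 0.75, 1.25, 0.25, 0.5, 1.25, 1.5.
Right endpoints: 0.75, 2, 2.25, 2.75, 4, 5.5.
f(0.75) = 24/19, f(2) = 1, f(2.25) = 0.96, f(2.75) = 8/9, f(4) = 0.75, f(5.5) = 12/19.
Sum = Σ Δx_i · f(x_i).
Sum ≈ 4.7667.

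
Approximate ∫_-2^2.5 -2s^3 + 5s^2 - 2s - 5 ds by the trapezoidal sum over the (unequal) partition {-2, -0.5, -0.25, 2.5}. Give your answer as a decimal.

4.078125

Subinterval widths: 1.5, 0.25, 2.75.
f(-2) = 35, f(-0.5) = -2.5, f(-0.25) = -4.15625, f(2.5) = -10.
On each subinterval the trapezoid contributes (Δs_i/2)·[f(s_{i-1}) + f(s_i)].
Sum = 4.078125.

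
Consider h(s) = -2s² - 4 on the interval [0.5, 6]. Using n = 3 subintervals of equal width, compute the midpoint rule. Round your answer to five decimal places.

-162.83565

Δs = (6 − 0.5)/3 = 11/6.
Midpoints: 17/12, 3.25, 61/12.
h(17/12) = -577/72, h(3.25) = -25.125, h(61/12) = -4009/72.
Sum = Δs · [h(17/12) + h(3.25) + h(61/12)].
Sum ≈ -162.83565.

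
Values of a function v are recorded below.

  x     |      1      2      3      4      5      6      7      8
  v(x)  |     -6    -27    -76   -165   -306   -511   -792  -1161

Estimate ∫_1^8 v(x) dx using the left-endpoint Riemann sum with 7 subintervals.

-1883

Δx = 1.
Sum = 1·[(-6) + (-27) + (-76) + (-165) + (-306) + (-511) + (-792)] = -1883.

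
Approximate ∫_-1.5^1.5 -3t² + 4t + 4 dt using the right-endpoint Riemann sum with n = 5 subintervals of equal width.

8.31

Δt = (1.5 − (-1.5))/5 = 0.6.
Right endpoints: -0.9, -0.3, 0.3, 0.9, 1.5.
f(-0.9) = -2.03, f(-0.3) = 2.53, f(0.3) = 4.93, f(0.9) = 5.17, f(1.5) = 3.25.
Sum = Δt · [f(-0.9) + f(-0.3) + f(0.3) + f(0.9) + f(1.5)].
Sum = 8.31.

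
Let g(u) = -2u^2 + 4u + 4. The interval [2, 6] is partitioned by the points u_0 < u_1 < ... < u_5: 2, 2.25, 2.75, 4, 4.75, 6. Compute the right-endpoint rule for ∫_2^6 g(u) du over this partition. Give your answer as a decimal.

Subinterval widths: 0.25, 0.5, 1.25, 0.75, 1.25.
Right endpoints: 2.25, 2.75, 4, 4.75, 6.
g(2.25) = 2.875, g(2.75) = -0.125, g(4) = -12, g(4.75) = -22.125, g(6) = -44.
Sum = Σ Δu_i · g(u_i).
Sum = -85.9375.

-85.9375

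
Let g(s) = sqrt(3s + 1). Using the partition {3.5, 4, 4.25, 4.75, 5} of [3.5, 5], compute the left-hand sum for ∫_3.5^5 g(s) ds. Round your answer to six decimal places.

Subinterval widths: 0.5, 0.25, 0.5, 0.25.
Left endpoints: 3.5, 4, 4.25, 4.75.
g(3.5) ≈ 3.391165, g(4) ≈ 3.605551, g(4.25) ≈ 3.708099, g(4.75) ≈ 3.905125.
Sum = Σ Δs_i · g(s_i).
Sum ≈ 5.427301.

5.427301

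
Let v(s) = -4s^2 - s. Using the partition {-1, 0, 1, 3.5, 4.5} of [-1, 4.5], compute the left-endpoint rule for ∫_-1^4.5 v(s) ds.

-68

Subinterval widths: 1, 1, 2.5, 1.
Left endpoints: -1, 0, 1, 3.5.
v(-1) = -3, v(0) = 0, v(1) = -5, v(3.5) = -52.5.
Sum = Σ Δs_i · v(s_i).
Sum = -68.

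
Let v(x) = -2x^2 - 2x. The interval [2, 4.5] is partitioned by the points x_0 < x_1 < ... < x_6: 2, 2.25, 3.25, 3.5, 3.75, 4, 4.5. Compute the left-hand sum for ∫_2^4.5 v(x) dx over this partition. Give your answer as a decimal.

Subinterval widths: 0.25, 1, 0.25, 0.25, 0.25, 0.5.
Left endpoints: 2, 2.25, 3.25, 3.5, 3.75, 4.
v(2) = -12, v(2.25) = -14.625, v(3.25) = -27.625, v(3.5) = -31.5, v(3.75) = -35.625, v(4) = -40.
Sum = Σ Δx_i · v(x_i).
Sum = -61.3125.

-61.3125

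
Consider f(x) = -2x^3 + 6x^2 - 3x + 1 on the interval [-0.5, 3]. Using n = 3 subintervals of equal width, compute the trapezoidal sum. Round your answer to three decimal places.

Δx = (3 − (-0.5))/3 = 7/6.
f(-0.5) = 4.25, f(2/3) = 29/27, f(11/6) = 361/108, f(3) = -8.
T_3 = (Δx/2)·[f(x_0) + 2f(x_1) + 2f(x_2) + f(x_3)].
Sum ≈ 2.965.

2.965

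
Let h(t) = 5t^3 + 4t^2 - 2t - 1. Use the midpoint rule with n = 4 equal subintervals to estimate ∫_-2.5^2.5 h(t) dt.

34.0625

Δt = (2.5 − (-2.5))/4 = 1.25.
Midpoints: -1.875, -0.625, 0.625, 1.875.
h(-1.875) = -8267/512, h(-0.625) = 303/512, h(0.625) = 273/512, h(1.875) = 21643/512.
Sum = Δt · [h(-1.875) + h(-0.625) + h(0.625) + h(1.875)].
Sum = 34.0625.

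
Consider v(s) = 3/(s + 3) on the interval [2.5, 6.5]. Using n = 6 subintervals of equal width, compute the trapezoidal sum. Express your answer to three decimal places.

Δs = (6.5 − 2.5)/6 = 2/3.
v(2.5) = 6/11, v(19/6) = 18/37, v(23/6) = 18/41, v(4.5) = 0.4, v(31/6) = 18/49, v(35/6) = 18/53, v(6.5) = 6/19.
T_6 = (Δs/2)·[v(s_0) + 2v(s_1) + ... + 2v(s_{5}) + v(s_6)].
Sum ≈ 1.642.

1.642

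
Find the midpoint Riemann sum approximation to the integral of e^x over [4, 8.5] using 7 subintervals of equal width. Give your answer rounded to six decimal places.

Δx = (8.5 − 4)/7 = 9/14.
Midpoints: 121/28, 139/28, 157/28, 6.25, 193/28, 211/28, 229/28.
f(121/28) ≈ 75.296117, f(139/28) ≈ 143.206224, f(157/28) ≈ 272.364940, f(6.25) ≈ 518.012825, f(193/28) ≈ 985.212292, f(211/28) ≈ 1873.782297, f(229/28) ≈ 3563.759937.
Sum = Δx · [f(121/28) + f(139/28) + f(157/28) + ...].
Sum ≈ 4777.479406.

4777.479406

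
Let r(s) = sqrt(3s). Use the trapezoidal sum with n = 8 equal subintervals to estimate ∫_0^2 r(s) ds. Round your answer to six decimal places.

3.224166

Δs = (2 − 0)/8 = 0.25.
r(0) ≈ 0.000000, r(0.25) ≈ 0.866025, r(0.5) ≈ 1.224745, r(0.75) ≈ 1.500000, r(1) ≈ 1.732051, r(1.25) ≈ 1.936492, r(1.5) ≈ 2.121320, r(1.75) ≈ 2.291288, r(2) ≈ 2.449490.
T_8 = (Δs/2)·[r(s_0) + 2r(s_1) + ... + 2r(s_{7}) + r(s_8)].
Sum ≈ 3.224166.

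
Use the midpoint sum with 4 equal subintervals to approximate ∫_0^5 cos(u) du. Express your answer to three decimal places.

-1.024

Δu = (5 − 0)/4 = 1.25.
Midpoints: 0.625, 1.875, 3.125, 4.375.
f(0.625) ≈ 0.811, f(1.875) ≈ -0.300, f(3.125) ≈ -1.000, f(4.375) ≈ -0.331.
Sum = Δu · [f(0.625) + f(1.875) + f(3.125) + f(4.375)].
Sum ≈ -1.024.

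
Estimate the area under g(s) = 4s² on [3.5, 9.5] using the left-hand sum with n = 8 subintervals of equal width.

971.25

Δs = (9.5 − 3.5)/8 = 0.75.
Left endpoints: 3.5, 4.25, 5, 5.75, 6.5, 7.25, 8, 8.75.
g(3.5) = 49, g(4.25) = 72.25, g(5) = 100, g(5.75) = 132.25, g(6.5) = 169, g(7.25) = 210.25, g(8) = 256, g(8.75) = 306.25.
Sum = Δs · [g(3.5) + g(4.25) + g(5) + ...].
Sum = 971.25.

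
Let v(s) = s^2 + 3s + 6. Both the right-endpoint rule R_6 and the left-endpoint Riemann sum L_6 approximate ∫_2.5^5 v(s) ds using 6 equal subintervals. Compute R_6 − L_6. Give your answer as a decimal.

10.9375

R_6 ≈ 85.12442.
L_6 ≈ 74.18692.
R_6 − L_6 = 10.9375.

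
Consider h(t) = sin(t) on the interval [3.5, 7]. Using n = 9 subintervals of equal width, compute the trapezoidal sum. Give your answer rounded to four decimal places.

Δt = (7 − 3.5)/9 = 7/18.
h(3.5) ≈ -0.3508, h(35/9) ≈ -0.6797, h(77/18) ≈ -0.9070, h(14/3) ≈ -0.9990, h(91/18) ≈ -0.9417, h(49/9) ≈ -0.7438, h(35/6) ≈ -0.4348, h(56/9) ≈ -0.0609, h(119/18) ≈ 0.3221, h(7) ≈ 0.6570.
T_9 = (Δt/2)·[h(t_0) + 2h(t_1) + ... + 2h(t_{8}) + h(t_9)].
Sum ≈ -1.6690.

-1.6690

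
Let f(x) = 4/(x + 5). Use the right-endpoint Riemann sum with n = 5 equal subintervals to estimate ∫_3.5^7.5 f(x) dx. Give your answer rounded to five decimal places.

Δx = (7.5 − 3.5)/5 = 0.8.
Right endpoints: 4.3, 5.1, 5.9, 6.7, 7.5.
f(4.3) = 40/93, f(5.1) = 40/101, f(5.9) = 40/109, f(6.7) = 40/117, f(7.5) = 0.32.
Sum = Δx · [f(4.3) + f(5.1) + f(5.9) + f(6.7) + f(7.5)].
Sum ≈ 1.48400.

1.48400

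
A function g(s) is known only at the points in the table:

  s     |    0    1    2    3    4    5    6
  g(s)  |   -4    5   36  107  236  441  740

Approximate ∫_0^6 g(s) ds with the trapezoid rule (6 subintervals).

Δs = 1.
T_6 = (1/2)·[(-4) + 2·5 + 2·36 + 2·107 + 2·236 + 2·441 + 740] = 1193.

1193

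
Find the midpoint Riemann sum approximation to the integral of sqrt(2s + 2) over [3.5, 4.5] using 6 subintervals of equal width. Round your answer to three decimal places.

3.161

Δs = (4.5 − 3.5)/6 = 1/6.
Midpoints: 43/12, 3.75, 47/12, 49/12, 4.25, 53/12.
f(43/12) ≈ 3.028, f(3.75) ≈ 3.082, f(47/12) ≈ 3.136, f(49/12) ≈ 3.189, f(4.25) ≈ 3.240, f(53/12) ≈ 3.291.
Sum = Δs · [f(43/12) + f(3.75) + f(47/12) + ...].
Sum ≈ 3.161.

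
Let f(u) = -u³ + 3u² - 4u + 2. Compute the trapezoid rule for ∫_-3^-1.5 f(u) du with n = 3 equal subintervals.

Δu = (-1.5 − (-3))/3 = 0.5.
f(-3) = 68, f(-2.5) = 46.375, f(-2) = 30, f(-1.5) = 18.125.
T_3 = (Δu/2)·[f(u_0) + 2f(u_1) + 2f(u_2) + f(u_3)].
Sum = 59.71875.

59.71875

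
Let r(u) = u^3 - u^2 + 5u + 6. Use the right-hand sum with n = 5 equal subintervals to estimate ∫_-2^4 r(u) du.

158.88

Δu = (4 − (-2))/5 = 1.2.
Right endpoints: -0.8, 0.4, 1.6, 2.8, 4.
r(-0.8) = 0.848, r(0.4) = 7.904, r(1.6) = 15.536, r(2.8) = 34.112, r(4) = 74.
Sum = Δu · [r(-0.8) + r(0.4) + r(1.6) + r(2.8) + r(4)].
Sum = 158.88.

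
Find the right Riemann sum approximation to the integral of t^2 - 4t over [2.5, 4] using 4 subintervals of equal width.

-2.63671875

Δt = (4 − 2.5)/4 = 0.375.
Right endpoints: 2.875, 3.25, 3.625, 4.
f(2.875) = -3.234375, f(3.25) = -2.4375, f(3.625) = -1.359375, f(4) = 0.
Sum = Δt · [f(2.875) + f(3.25) + f(3.625) + f(4)].
Sum = -2.63671875.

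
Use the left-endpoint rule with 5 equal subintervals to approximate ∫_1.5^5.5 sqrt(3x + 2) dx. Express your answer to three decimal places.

Δx = (5.5 − 1.5)/5 = 0.8.
Left endpoints: 1.5, 2.3, 3.1, 3.9, 4.7.
f(1.5) ≈ 2.550, f(2.3) ≈ 2.983, f(3.1) ≈ 3.362, f(3.9) ≈ 3.701, f(4.7) ≈ 4.012.
Sum = Δx · [f(1.5) + f(2.3) + f(3.1) + f(3.9) + f(4.7)].
Sum ≈ 13.287.

13.287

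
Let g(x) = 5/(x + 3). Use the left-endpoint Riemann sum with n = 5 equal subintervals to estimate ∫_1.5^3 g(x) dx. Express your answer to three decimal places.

1.481

Δx = (3 − 1.5)/5 = 0.3.
Left endpoints: 1.5, 1.8, 2.1, 2.4, 2.7.
g(1.5) = 10/9, g(1.8) = 25/24, g(2.1) = 50/51, g(2.4) = 25/27, g(2.7) = 50/57.
Sum = Δx · [g(1.5) + g(1.8) + g(2.1) + g(2.4) + g(2.7)].
Sum ≈ 1.481.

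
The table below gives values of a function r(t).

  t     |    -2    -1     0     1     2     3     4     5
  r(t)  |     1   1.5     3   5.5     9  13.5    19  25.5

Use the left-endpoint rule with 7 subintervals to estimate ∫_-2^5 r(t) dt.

Δt = 1.
Sum = 1·[1 + 1.5 + 3 + 5.5 + 9 + 13.5 + 19] = 52.5.

52.5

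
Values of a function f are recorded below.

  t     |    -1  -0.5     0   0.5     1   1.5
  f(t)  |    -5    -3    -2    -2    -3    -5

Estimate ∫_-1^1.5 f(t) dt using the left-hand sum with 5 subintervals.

-7.5

Δt = 0.5.
Sum = 0.5·[(-5) + (-3) + (-2) + (-2) + (-3)] = -7.5.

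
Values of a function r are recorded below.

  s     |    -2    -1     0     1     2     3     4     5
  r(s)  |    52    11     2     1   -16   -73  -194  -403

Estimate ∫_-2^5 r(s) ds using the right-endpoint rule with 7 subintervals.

-672

Δs = 1.
Sum = 1·[11 + 2 + 1 + (-16) + (-73) + (-194) + (-403)] = -672.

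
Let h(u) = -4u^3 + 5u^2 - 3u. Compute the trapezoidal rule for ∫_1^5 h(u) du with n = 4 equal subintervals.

-474

Δu = (5 − 1)/4 = 1.
h(1) = -2, h(2) = -18, h(3) = -72, h(4) = -188, h(5) = -390.
T_4 = (Δu/2)·[h(u_0) + 2h(u_1) + 2h(u_2) + 2h(u_3) + h(u_4)].
Sum = -474.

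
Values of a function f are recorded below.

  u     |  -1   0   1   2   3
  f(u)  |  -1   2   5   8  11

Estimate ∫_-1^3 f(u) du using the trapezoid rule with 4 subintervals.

Δu = 1.
T_4 = (1/2)·[(-1) + 2·2 + 2·5 + 2·8 + 11] = 20.

20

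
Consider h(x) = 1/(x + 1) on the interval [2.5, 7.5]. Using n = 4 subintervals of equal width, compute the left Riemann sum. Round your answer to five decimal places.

1.00105

Δx = (7.5 − 2.5)/4 = 1.25.
Left endpoints: 2.5, 3.75, 5, 6.25.
h(2.5) = 2/7, h(3.75) = 4/19, h(5) = 1/6, h(6.25) = 4/29.
Sum = Δx · [h(2.5) + h(3.75) + h(5) + h(6.25)].
Sum ≈ 1.00105.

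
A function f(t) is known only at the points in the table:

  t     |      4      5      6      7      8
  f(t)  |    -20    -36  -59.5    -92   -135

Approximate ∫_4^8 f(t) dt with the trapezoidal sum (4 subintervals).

Δt = 1.
T_4 = (1/2)·[(-20) + 2·(-36) + 2·(-59.5) + 2·(-92) + (-135)] = -265.

-265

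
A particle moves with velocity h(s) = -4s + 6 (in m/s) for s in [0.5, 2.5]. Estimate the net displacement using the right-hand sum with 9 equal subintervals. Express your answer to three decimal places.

-0.889

Δs = (2.5 − 0.5)/9 = 2/9.
Right endpoints: 13/18, 17/18, 7/6, 25/18, 29/18, 11/6, 37/18, 41/18, 2.5.
h(13/18) = 28/9, h(17/18) = 20/9, h(7/6) = 4/3, h(25/18) = 4/9, h(29/18) = -4/9, h(11/6) = -4/3, h(37/18) = -20/9, h(41/18) = -28/9, h(2.5) = -4.
Sum = Δs · [h(13/18) + h(17/18) + h(7/6) + ...].
Sum ≈ -0.889.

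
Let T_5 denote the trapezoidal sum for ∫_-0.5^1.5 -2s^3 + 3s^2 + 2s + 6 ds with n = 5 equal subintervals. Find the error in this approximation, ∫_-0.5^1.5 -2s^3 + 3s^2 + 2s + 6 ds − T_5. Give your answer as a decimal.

0

Exact integral: ∫_-0.5^1.5 f(s) ds = 15.
T_5 = 15.
Error = 15 − 15 = 0.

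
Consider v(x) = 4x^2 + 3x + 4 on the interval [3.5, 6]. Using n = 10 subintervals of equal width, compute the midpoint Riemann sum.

276.40625

Δx = (6 − 3.5)/10 = 0.25.
Midpoints: 3.625, 3.875, 4.125, 4.375, 4.625, 4.875, 5.125, 5.375, 5.625, 5.875.
v(3.625) = 67.4375, v(3.875) = 75.6875, v(4.125) = 84.4375, v(4.375) = 93.6875, v(4.625) = 103.4375, v(4.875) = 113.6875, v(5.125) = 124.4375, v(5.375) = 135.6875, v(5.625) = 147.4375, v(5.875) = 159.6875.
Sum = Δx · [v(3.625) + v(3.875) + v(4.125) + ...].
Sum = 276.40625.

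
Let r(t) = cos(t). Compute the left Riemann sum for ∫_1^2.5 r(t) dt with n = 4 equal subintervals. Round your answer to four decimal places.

Δt = (2.5 − 1)/4 = 0.375.
Left endpoints: 1, 1.375, 1.75, 2.125.
r(1) ≈ 0.5403, r(1.375) ≈ 0.1945, r(1.75) ≈ -0.1782, r(2.125) ≈ -0.5263.
Sum = Δt · [r(1) + r(1.375) + r(1.75) + r(2.125)].
Sum ≈ 0.0114.

0.0114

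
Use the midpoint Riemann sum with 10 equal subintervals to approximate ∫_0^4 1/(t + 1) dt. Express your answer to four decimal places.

1.6032

Δt = (4 − 0)/10 = 0.4.
Midpoints: 0.2, 0.6, 1, 1.4, 1.8, 2.2, 2.6, 3, 3.4, 3.8.
f(0.2) = 5/6, f(0.6) = 0.625, f(1) = 0.5, f(1.4) = 5/12, f(1.8) = 5/14, f(2.2) = 0.3125, f(2.6) = 5/18, f(3) = 0.25, f(3.4) = 5/22, f(3.8) = 5/24.
Sum = Δt · [f(0.2) + f(0.6) + f(1) + ...].
Sum ≈ 1.6032.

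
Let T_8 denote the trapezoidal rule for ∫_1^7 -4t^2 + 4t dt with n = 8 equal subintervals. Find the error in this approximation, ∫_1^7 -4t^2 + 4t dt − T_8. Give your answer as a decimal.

2.25

Exact integral: ∫_1^7 f(t) dt = -360.
T_8 = -362.25.
Error = -360 − (-362.25) = 2.25.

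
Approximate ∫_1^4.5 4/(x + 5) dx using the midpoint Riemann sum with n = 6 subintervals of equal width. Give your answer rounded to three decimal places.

1.837

Δx = (4.5 − 1)/6 = 7/12.
Midpoints: 31/24, 1.875, 59/24, 73/24, 3.625, 101/24.
f(31/24) = 96/151, f(1.875) = 32/55, f(59/24) = 96/179, f(73/24) = 96/193, f(3.625) = 32/69, f(101/24) = 96/221.
Sum = Δx · [f(31/24) + f(1.875) + f(59/24) + ...].
Sum ≈ 1.837.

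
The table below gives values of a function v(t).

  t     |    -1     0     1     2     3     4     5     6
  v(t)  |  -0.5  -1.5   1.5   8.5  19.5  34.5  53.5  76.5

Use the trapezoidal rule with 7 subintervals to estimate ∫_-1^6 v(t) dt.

Δt = 1.
T_7 = (1/2)·[(-0.5) + 2·(-1.5) + 2·1.5 + 2·8.5 + 2·19.5 + 2·34.5 + 2·53.5 + 76.5] = 154.

154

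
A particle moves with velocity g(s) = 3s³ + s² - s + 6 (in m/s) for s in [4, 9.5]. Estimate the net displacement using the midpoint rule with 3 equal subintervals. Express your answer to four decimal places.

Δs = (9.5 − 4)/3 = 11/6.
Midpoints: 59/12, 6.75, 103/12.
g(59/12) = 73309/192, g(6.75) = 967.453125, g(103/12) = 1133675/576.
Sum = Δs · [g(59/12) + g(6.75) + g(103/12)].
Sum ≈ 6082.0038.

6082.0038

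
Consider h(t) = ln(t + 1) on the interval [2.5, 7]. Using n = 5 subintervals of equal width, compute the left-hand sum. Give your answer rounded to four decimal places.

7.3680

Δt = (7 − 2.5)/5 = 0.9.
Left endpoints: 2.5, 3.4, 4.3, 5.2, 6.1.
h(2.5) ≈ 1.2528, h(3.4) ≈ 1.4816, h(4.3) ≈ 1.6677, h(5.2) ≈ 1.8245, h(6.1) ≈ 1.9601.
Sum = Δt · [h(2.5) + h(3.4) + h(4.3) + h(5.2) + h(6.1)].
Sum ≈ 7.3680.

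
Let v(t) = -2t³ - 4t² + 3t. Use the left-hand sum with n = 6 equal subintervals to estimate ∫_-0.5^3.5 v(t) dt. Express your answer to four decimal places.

Δt = (3.5 − (-0.5))/6 = 2/3.
Left endpoints: -0.5, 1/6, 5/6, 1.5, 13/6, 17/6.
v(-0.5) = -2.25, v(1/6) = 41/108, v(5/6) = -155/108, v(1.5) = -11.25, v(13/6) = -3523/108, v(17/6) = -7463/108.
Sum = Δt · [v(-0.5) + v(1/6) + v(5/6) + ...].
Sum ≈ -77.5185.

-77.5185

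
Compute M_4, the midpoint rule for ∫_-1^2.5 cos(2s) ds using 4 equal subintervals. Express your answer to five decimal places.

-0.02829

Δs = (2.5 − (-1))/4 = 0.875.
Midpoints: -0.5625, 0.3125, 1.1875, 2.0625.
f(-0.5625) ≈ 0.43118, f(0.3125) ≈ 0.81096, f(1.1875) ≈ -0.72028, f(2.0625) ≈ -0.55419.
Sum = Δs · [f(-0.5625) + f(0.3125) + f(1.1875) + f(2.0625)].
Sum ≈ -0.02829.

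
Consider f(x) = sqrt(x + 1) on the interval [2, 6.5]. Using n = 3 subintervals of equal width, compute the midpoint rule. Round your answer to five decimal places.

10.23878

Δx = (6.5 − 2)/3 = 1.5.
Midpoints: 2.75, 4.25, 5.75.
f(2.75) ≈ 1.93649, f(4.25) ≈ 2.29129, f(5.75) ≈ 2.59808.
Sum = Δx · [f(2.75) + f(4.25) + f(5.75)].
Sum ≈ 10.23878.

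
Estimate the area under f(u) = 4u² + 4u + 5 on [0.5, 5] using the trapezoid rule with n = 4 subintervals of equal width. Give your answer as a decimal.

Δu = (5 − 0.5)/4 = 1.125.
f(0.5) = 8, f(1.625) = 22.0625, f(2.75) = 46.25, f(3.875) = 80.5625, f(5) = 125.
T_4 = (Δu/2)·[f(u_0) + 2f(u_1) + 2f(u_2) + 2f(u_3) + f(u_4)].
Sum = 242.296875.

242.296875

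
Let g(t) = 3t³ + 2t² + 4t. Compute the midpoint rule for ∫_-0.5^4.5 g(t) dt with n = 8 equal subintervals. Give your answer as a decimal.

405.078125

Δt = (4.5 − (-0.5))/8 = 0.625.
Midpoints: -0.1875, 0.4375, 1.0625, 1.6875, 2.3125, 2.9375, 3.5625, 4.1875.
g(-0.1875) = -2865/4096, g(0.4375) = 9765/4096, g(1.0625) = 41395/4096, g(1.6875) = 110025/4096, g(2.3125) = 233655/4096, g(2.9375) = 430285/4096, g(3.5625) = 717915/4096, g(4.1875) = 1114545/4096.
Sum = Δt · [g(-0.1875) + g(0.4375) + g(1.0625) + ...].
Sum = 405.078125.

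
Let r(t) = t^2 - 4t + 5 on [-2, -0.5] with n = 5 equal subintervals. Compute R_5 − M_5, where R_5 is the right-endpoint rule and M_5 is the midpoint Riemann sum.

R_5 = 16.185.
M_5 = 17.61375.
R_5 − M_5 = -1.42875.

-1.42875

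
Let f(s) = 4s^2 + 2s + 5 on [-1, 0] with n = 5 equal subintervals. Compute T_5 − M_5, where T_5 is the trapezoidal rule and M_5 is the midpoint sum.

0.04

T_5 = 5.36.
M_5 = 5.32.
T_5 − M_5 = 0.04.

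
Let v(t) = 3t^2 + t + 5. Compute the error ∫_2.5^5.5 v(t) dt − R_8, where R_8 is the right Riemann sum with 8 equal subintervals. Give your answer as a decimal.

Exact integral: ∫_2.5^5.5 v(t) dt = 177.75.
R_8 = 192.0234375.
Error = 177.75 − 192.0234375 = -14.2734375.

-14.2734375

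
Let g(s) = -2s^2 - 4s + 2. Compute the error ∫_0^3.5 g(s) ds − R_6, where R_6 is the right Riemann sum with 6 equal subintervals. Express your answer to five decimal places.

11.62616

Exact integral: ∫_0^3.5 g(s) ds ≈ -46.0833333.
R_6 ≈ -57.7094907.
Error ≈ -46.0833333 − (-57.7094907) ≈ 11.62616.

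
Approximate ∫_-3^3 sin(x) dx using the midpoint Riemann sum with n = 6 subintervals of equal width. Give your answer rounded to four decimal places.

Δx = (3 − (-3))/6 = 1.
Midpoints: -2.5, -1.5, -0.5, 0.5, 1.5, 2.5.
f(-2.5) ≈ -0.5985, f(-1.5) ≈ -0.9975, f(-0.5) ≈ -0.4794, f(0.5) ≈ 0.4794, f(1.5) ≈ 0.9975, f(2.5) ≈ 0.5985.
Sum = Δx · [f(-2.5) + f(-1.5) + f(-0.5) + ...].
Sum ≈ 0.0000.

0.0000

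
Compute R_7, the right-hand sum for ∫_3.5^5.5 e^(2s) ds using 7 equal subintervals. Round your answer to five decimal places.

Δs = (5.5 − 3.5)/7 = 2/7.
Right endpoints: 53/14, 57/14, 61/14, 65/14, 69/14, 73/14, 5.5.
f(53/14) ≈ 1941.91246, f(57/14) ≈ 3438.72879, f(61/14) ≈ 6089.28358, f(65/14) ≈ 10782.87262, f(69/14) ≈ 19094.25641, f(73/14) ≈ 33812.01287, f(5.5) ≈ 59874.14172.
Sum = Δs · [f(53/14) + f(57/14) + f(61/14) + ...].
Sum ≈ 38580.91669.

38580.91669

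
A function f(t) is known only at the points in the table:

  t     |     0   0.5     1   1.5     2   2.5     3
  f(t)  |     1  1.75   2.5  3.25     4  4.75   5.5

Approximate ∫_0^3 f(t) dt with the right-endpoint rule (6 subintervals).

Δt = 0.5.
Sum = 0.5·[1.75 + 2.5 + 3.25 + 4 + 4.75 + 5.5] = 10.875.

10.875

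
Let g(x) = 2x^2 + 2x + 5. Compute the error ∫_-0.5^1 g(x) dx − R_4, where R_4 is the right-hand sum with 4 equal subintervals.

-0.9140625

Exact integral: ∫_-0.5^1 g(x) dx = 9.
R_4 = 9.9140625.
Error = 9 − 9.9140625 = -0.9140625.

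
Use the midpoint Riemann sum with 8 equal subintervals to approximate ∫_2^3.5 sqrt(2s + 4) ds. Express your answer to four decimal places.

Δs = (3.5 − 2)/8 = 0.1875.
Midpoints: 2.09375, 2.28125, 2.46875, 2.65625, 2.84375, 3.03125, 3.21875, 3.40625.
f(2.09375) ≈ 2.8614, f(2.28125) ≈ 2.9262, f(2.46875) ≈ 2.9896, f(2.65625) ≈ 3.0516, f(2.84375) ≈ 3.1125, f(3.03125) ≈ 3.1721, f(3.21875) ≈ 3.2307, f(3.40625) ≈ 3.2882.
Sum = Δs · [f(2.09375) + f(2.28125) + f(2.46875) + ...].
Sum ≈ 4.6186.

4.6186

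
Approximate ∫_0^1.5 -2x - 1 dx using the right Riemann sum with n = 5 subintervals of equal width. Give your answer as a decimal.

Δx = (1.5 − 0)/5 = 0.3.
Right endpoints: 0.3, 0.6, 0.9, 1.2, 1.5.
f(0.3) = -1.6, f(0.6) = -2.2, f(0.9) = -2.8, f(1.2) = -3.4, f(1.5) = -4.
Sum = Δx · [f(0.3) + f(0.6) + f(0.9) + f(1.2) + f(1.5)].
Sum = -4.2.

-4.2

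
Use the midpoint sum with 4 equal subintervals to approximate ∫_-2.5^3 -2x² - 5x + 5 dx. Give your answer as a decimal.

-6.05859375

Δx = (3 − (-2.5))/4 = 1.375.
Midpoints: -1.8125, -0.4375, 0.9375, 2.3125.
f(-1.8125) = 7.4921875, f(-0.4375) = 6.8046875, f(0.9375) = -1.4453125, f(2.3125) = -17.2578125.
Sum = Δx · [f(-1.8125) + f(-0.4375) + f(0.9375) + f(2.3125)].
Sum = -6.05859375.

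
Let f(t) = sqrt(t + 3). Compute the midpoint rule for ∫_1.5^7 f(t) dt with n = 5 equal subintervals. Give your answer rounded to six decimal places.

Δt = (7 − 1.5)/5 = 1.1.
Midpoints: 2.05, 3.15, 4.25, 5.35, 6.45.
f(2.05) ≈ 2.247221, f(3.15) ≈ 2.479919, f(4.25) ≈ 2.692582, f(5.35) ≈ 2.889637, f(6.45) ≈ 3.074085.
Sum = Δt · [f(2.05) + f(3.15) + f(4.25) + f(5.35) + f(6.45)].
Sum ≈ 14.721789.

14.721789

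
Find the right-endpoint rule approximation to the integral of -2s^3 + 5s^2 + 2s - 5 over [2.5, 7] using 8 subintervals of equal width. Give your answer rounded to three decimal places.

Δs = (7 − 2.5)/8 = 0.5625.
Right endpoints: 3.0625, 3.625, 4.1875, 4.75, 5.3125, 5.875, 6.4375, 7.
f(3.0625) = -19305/2048, f(3.625) = -27.31640625, f(4.1875) = -114291/2048, f(4.75) = -97.03125, f(5.3125) = -313605/2048, f(5.875) = -226.23046875, f(6.4375) = -652239/2048, f(7) = -432.
Sum = Δs · [f(3.0625) + f(3.625) + f(4.1875) + ...].
Sum ≈ -742.170.

-742.170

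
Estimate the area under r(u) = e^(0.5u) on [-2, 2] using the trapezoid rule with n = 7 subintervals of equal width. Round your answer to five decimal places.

4.73274

Δu = (2 − (-2))/7 = 4/7.
r(-2) ≈ 0.36788, r(-10/7) ≈ 0.48954, r(-6/7) ≈ 0.65144, r(-2/7) ≈ 0.86688, r(2/7) ≈ 1.15356, r(6/7) ≈ 1.53506, r(10/7) ≈ 2.04273, r(2) ≈ 2.71828.
T_7 = (Δu/2)·[r(u_0) + 2r(u_1) + ... + 2r(u_{6}) + r(u_7)].
Sum ≈ 4.73274.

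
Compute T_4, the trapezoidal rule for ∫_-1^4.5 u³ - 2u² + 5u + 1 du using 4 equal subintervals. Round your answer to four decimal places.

100.1064

Δu = (4.5 − (-1))/4 = 1.375.
f(-1) = -7, f(0.375) = 1355/512, f(1.75) = 8.984375, f(3.125) = 14137/512, f(4.5) = 74.125.
T_4 = (Δu/2)·[f(u_0) + 2f(u_1) + 2f(u_2) + 2f(u_3) + f(u_4)].
Sum ≈ 100.1064.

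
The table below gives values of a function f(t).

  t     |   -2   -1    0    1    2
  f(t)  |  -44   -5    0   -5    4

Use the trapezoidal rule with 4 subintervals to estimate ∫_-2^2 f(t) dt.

-30

Δt = 1.
T_4 = (1/2)·[(-44) + 2·(-5) + 2·0 + 2·(-5) + 4] = -30.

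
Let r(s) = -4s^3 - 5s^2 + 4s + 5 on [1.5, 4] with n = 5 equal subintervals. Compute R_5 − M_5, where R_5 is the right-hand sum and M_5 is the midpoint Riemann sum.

R_5 = -391.25.
M_5 = -310.
R_5 − M_5 = -81.25.

-81.25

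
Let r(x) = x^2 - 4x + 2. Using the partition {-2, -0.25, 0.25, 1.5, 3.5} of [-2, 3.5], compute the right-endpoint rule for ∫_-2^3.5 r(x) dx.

Subinterval widths: 1.75, 0.5, 1.25, 2.
Right endpoints: -0.25, 0.25, 1.5, 3.5.
r(-0.25) = 3.0625, r(0.25) = 1.0625, r(1.5) = -1.75, r(3.5) = 0.25.
Sum = Σ Δx_i · r(x_i).
Sum = 4.203125.

4.203125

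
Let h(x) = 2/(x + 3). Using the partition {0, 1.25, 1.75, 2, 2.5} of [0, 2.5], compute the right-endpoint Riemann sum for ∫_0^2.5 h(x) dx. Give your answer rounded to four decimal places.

1.0806

Subinterval widths: 1.25, 0.5, 0.25, 0.5.
Right endpoints: 1.25, 1.75, 2, 2.5.
h(1.25) = 8/17, h(1.75) = 8/19, h(2) = 0.4, h(2.5) = 4/11.
Sum = Σ Δx_i · h(x_i).
Sum ≈ 1.0806.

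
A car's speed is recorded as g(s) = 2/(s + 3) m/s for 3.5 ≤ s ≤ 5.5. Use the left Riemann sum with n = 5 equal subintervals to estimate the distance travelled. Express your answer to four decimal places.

0.5513

Δs = (5.5 − 3.5)/5 = 0.4.
Left endpoints: 3.5, 3.9, 4.3, 4.7, 5.1.
g(3.5) = 4/13, g(3.9) = 20/69, g(4.3) = 20/73, g(4.7) = 20/77, g(5.1) = 20/81.
Sum = Δs · [g(3.5) + g(3.9) + g(4.3) + g(4.7) + g(5.1)].
Sum ≈ 0.5513.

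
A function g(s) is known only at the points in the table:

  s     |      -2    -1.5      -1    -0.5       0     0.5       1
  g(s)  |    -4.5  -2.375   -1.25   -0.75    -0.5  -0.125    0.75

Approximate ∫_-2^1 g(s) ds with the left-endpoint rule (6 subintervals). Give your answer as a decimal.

Δs = 0.5.
Sum = 0.5·[(-4.5) + (-2.375) + (-1.25) + (-0.75) + (-0.5) + (-0.125)] = -4.75.

-4.75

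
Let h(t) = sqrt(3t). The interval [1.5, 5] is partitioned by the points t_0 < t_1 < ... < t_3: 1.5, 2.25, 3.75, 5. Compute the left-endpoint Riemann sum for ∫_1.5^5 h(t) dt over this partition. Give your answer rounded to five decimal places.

Subinterval widths: 0.75, 1.5, 1.25.
Left endpoints: 1.5, 2.25, 3.75.
h(1.5) ≈ 2.12132, h(2.25) ≈ 2.59808, h(3.75) ≈ 3.35410.
Sum = Σ Δt_i · h(t_i).
Sum ≈ 9.68073.

9.68073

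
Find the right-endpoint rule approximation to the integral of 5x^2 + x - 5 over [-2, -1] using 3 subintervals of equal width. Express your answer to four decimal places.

2.9259

Δx = (-1 − (-2))/3 = 1/3.
Right endpoints: -5/3, -4/3, -1.
f(-5/3) = 65/9, f(-4/3) = 23/9, f(-1) = -1.
Sum = Δx · [f(-5/3) + f(-4/3) + f(-1)].
Sum ≈ 2.9259.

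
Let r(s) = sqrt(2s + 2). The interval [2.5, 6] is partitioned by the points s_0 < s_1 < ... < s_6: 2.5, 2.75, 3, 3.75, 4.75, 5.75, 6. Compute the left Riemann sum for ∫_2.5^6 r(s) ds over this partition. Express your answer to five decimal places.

Subinterval widths: 0.25, 0.25, 0.75, 1, 1, 0.25.
Left endpoints: 2.5, 2.75, 3, 3.75, 4.75, 5.75.
r(2.5) ≈ 2.64575, r(2.75) ≈ 2.73861, r(3) ≈ 2.82843, r(3.75) ≈ 3.08221, r(4.75) ≈ 3.39116, r(5.75) ≈ 3.67423.
Sum = Σ Δs_i · r(s_i).
Sum ≈ 10.85934.

10.85934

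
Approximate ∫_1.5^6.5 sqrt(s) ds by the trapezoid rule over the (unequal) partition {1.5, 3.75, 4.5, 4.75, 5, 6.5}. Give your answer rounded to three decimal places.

9.757

Subinterval widths: 2.25, 0.75, 0.25, 0.25, 1.5.
f(1.5) ≈ 1.225, f(3.75) ≈ 1.936, f(4.5) ≈ 2.121, f(4.75) ≈ 2.179, f(5) ≈ 2.236, f(6.5) ≈ 2.550.
On each subinterval the trapezoid contributes (Δs_i/2)·[f(s_{i-1}) + f(s_i)].
Sum ≈ 9.757.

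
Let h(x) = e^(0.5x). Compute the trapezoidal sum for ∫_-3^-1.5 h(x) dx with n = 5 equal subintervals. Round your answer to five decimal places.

Δx = (-1.5 − (-3))/5 = 0.3.
h(-3) ≈ 0.22313, h(-2.7) ≈ 0.25924, h(-2.4) ≈ 0.30119, h(-2.1) ≈ 0.34994, h(-1.8) ≈ 0.40657, h(-1.5) ≈ 0.47237.
T_5 = (Δx/2)·[h(x_0) + 2h(x_1) + ... + 2h(x_{4}) + h(x_5)].
Sum ≈ 0.49941.

0.49941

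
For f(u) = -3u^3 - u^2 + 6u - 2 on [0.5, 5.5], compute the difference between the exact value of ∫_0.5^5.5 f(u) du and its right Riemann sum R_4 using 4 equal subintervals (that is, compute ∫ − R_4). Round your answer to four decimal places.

348.1771

Exact integral: ∫_0.5^5.5 f(u) du ≈ -661.666667.
R_4 = -1009.84375.
Error ≈ -661.666667 − (-1009.84375) ≈ 348.1771.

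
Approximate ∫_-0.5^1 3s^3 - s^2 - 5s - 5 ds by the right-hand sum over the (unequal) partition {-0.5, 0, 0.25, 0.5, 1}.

-9.91015625

Subinterval widths: 0.5, 0.25, 0.25, 0.5.
Right endpoints: 0, 0.25, 0.5, 1.
f(0) = -5, f(0.25) = -6.265625, f(0.5) = -7.375, f(1) = -8.
Sum = Σ Δs_i · f(s_i).
Sum = -9.91015625.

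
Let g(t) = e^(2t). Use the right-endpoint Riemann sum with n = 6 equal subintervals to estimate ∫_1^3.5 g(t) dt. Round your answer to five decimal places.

Δt = (3.5 − 1)/6 = 5/12.
Right endpoints: 17/12, 11/6, 2.25, 8/3, 37/12, 3.5.
g(17/12) ≈ 17.00204, g(11/6) ≈ 39.12128, g(2.25) ≈ 90.01713, g(8/3) ≈ 207.12725, g(37/12) ≈ 476.59481, g(3.5) ≈ 1096.63316.
Sum = Δt · [g(17/12) + g(11/6) + g(2.25) + ...].
Sum ≈ 802.70653.

802.70653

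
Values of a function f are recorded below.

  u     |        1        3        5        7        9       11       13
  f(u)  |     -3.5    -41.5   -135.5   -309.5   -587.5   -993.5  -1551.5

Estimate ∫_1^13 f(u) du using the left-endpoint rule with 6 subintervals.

-4142

Δu = 2.
Sum = 2·[(-3.5) + (-41.5) + (-135.5) + (-309.5) + (-587.5) + (-993.5)] = -4142.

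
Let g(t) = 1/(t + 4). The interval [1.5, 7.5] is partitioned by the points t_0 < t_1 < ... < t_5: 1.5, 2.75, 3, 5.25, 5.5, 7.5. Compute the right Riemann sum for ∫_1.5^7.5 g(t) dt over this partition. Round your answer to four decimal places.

0.6644

Subinterval widths: 1.25, 0.25, 2.25, 0.25, 2.
Right endpoints: 2.75, 3, 5.25, 5.5, 7.5.
g(2.75) = 4/27, g(3) = 1/7, g(5.25) = 4/37, g(5.5) = 2/19, g(7.5) = 2/23.
Sum = Σ Δt_i · g(t_i).
Sum ≈ 0.6644.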